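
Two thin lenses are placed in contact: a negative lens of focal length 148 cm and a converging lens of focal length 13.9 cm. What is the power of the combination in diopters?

P = +6.52 D

P₁ = 1/f₁ = 1/(-1.48 m) = -0.6757 D; P₂ = 1/f₂ = 1/(0.139 m) = +7.194 D.
For thin lenses in contact, P = P₁ + P₂ = (-0.6757) + (+7.194) = +6.52 D.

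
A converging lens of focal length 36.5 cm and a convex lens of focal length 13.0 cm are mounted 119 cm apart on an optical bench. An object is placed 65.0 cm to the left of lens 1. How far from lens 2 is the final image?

20.4 cm

Lens 1: 1/d_i1 = 1/f₁ − 1/d_o1 = 1/(36.5) − 1/(65.0) = 0.01201, so d_i1 = 83.25 cm.
The intermediate image is 83.25 cm to the right of lens 1, which is 119 − (83.25) = 35.75 cm to the left of lens 2, so d_o2 = +35.75 cm.
Lens 2: 1/d_i2 = 1/f₂ − 1/d_o2 = 1/(13.0) − 1/(35.75) = 0.04895, so d_i2 = 20.4 cm.
The final image is real, 20.4 cm to the right of lens 2 (overall magnification ≈ 0.73).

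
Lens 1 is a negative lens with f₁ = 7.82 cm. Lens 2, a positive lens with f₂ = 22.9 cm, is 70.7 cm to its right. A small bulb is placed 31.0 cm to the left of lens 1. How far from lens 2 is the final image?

Lens 1 is diverging, so f₁ = −7.82 cm.
Lens 1: 1/d_i1 = 1/f₁ − 1/d_o1 = 1/(-7.82) − 1/(31.0) = -0.1601, so d_i1 = -6.245 cm.
The intermediate image is 6.245 cm to the left of lens 1 (virtual), which is 70.7 − (-6.245) = 76.95 cm to the left of lens 2, so d_o2 = +76.95 cm.
Lens 2: 1/d_i2 = 1/f₂ − 1/d_o2 = 1/(22.9) − 1/(76.95) = 0.03067, so d_i2 = 32.6 cm.
The final image is real, 32.6 cm to the right of lens 2 (overall magnification ≈ -0.085).

32.6 cm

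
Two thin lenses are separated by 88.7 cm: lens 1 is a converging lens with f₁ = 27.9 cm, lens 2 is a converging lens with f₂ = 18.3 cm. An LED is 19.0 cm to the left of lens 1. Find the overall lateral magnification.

Lens 1: 1/d_i1 = 1/(27.9) − 1/(19.0) = -0.01679, so d_i1 = -59.56 cm; m₁ = −d_i1/d_o1 = +3.135.
d_o2 = 88.7 − (-59.56) = 148.3 cm.
Lens 2: 1/d_i2 = 1/(18.3) − 1/(148.3) = 0.04790, so d_i2 = 20.88 cm; m₂ = −d_i2/d_o2 = -0.1408.
m = m₁·m₂ = (+3.135)(-0.1408) = -0.441.

m = -0.441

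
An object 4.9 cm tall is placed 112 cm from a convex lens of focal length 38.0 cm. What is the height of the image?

2.52 cm

1/d_i = 1/f − 1/d_o = 1/(38.00) − 1/(112) = 0.01739, so d_i = 57.51 cm.
m = −d_i/d_o = -0.5135.
|h_i| = |m|·h_o = 0.5135 × 4.9 = 2.52 cm. The image is real, inverted and reduced, on the far side of the lens.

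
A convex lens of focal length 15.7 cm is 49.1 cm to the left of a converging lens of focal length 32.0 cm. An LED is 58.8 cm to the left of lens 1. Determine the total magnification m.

Lens 1: 1/d_i1 = 1/(15.7) − 1/(58.8) = 0.04669, so d_i1 = 21.42 cm; m₁ = −d_i1/d_o1 = -0.3643.
d_o2 = 49.1 − (21.42) = 27.68 cm.
Lens 2: 1/d_i2 = 1/(32.0) − 1/(27.68) = -0.004877, so d_i2 = -205.0 cm; m₂ = −d_i2/d_o2 = +7.407.
m = m₁·m₂ = (-0.3643)(+7.407) = -2.70.

m = -2.70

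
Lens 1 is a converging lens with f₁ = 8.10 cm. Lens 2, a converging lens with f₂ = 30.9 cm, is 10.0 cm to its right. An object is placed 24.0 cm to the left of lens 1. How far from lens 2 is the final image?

2.08 cm

Lens 1: 1/d_i1 = 1/f₁ − 1/d_o1 = 1/(8.10) − 1/(24.0) = 0.08179, so d_i1 = 12.23 cm.
The intermediate image is 12.23 cm to the right of lens 1, which lies 2.230 cm to the right of lens 2 — a virtual object — so d_o2 = −2.230 cm.
Lens 2: 1/d_i2 = 1/f₂ − 1/d_o2 = 1/(30.9) − 1/(-2.230) = 0.4808, so d_i2 = 2.08 cm.
The final image is real, 2.08 cm to the right of lens 2 (overall magnification ≈ -0.48).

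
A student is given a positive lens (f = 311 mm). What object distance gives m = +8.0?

272 mm

m = −d_i/d_o ⇒ d_i = −m·d_o.
1/f = 1/d_o + 1/d_i = 1/d_o − 1/(m·d_o) = (1 − 1/m)/d_o, so d_o = f(1 − 1/m) = (311.0)(1 − 1/(+8.0)) = 272 mm.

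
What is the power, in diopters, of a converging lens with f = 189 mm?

f = 18.9 cm = 0.189 m.
P = 1/f = 1/(0.189 m) = +5.29 D.

P = +5.29 D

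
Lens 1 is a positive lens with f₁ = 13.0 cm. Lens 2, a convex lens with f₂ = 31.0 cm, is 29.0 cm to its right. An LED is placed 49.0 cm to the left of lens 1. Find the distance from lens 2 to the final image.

17.8 cm

Lens 1: 1/d_i1 = 1/f₁ − 1/d_o1 = 1/(13.0) − 1/(49.0) = 0.05651, so d_i1 = 17.69 cm.
The intermediate image is 17.69 cm to the right of lens 1, which is 29.0 − (17.69) = 11.31 cm to the left of lens 2, so d_o2 = +11.31 cm.
Lens 2: 1/d_i2 = 1/f₂ − 1/d_o2 = 1/(31.0) − 1/(11.31) = -0.05616, so d_i2 = -17.8 cm.
The final image is virtual, 17.8 cm to the left of lens 2 (overall magnification ≈ -0.57).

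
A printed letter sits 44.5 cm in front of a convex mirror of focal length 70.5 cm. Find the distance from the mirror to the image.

27.3 cm

For a convex mirror, f = -70.5 cm.
Mirror equation: 1/d_i = 1/f − 1/d_o = 1/(-70.50) − 1/(44.5) = -0.01418 − 0.02247 = -0.03666, so d_i = -27.3 cm.
The image is virtual, upright and reduced, behind the mirror.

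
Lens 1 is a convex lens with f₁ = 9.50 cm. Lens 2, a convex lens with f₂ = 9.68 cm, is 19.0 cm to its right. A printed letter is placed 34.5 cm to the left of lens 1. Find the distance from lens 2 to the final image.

15.0 cm

Lens 1: 1/d_i1 = 1/f₁ − 1/d_o1 = 1/(9.50) − 1/(34.5) = 0.07628, so d_i1 = 13.11 cm.
The intermediate image is 13.11 cm to the right of lens 1, which is 19.0 − (13.11) = 5.890 cm to the left of lens 2, so d_o2 = +5.890 cm.
Lens 2: 1/d_i2 = 1/f₂ − 1/d_o2 = 1/(9.68) − 1/(5.890) = -0.06647, so d_i2 = -15.0 cm.
The final image is virtual, 15.0 cm to the left of lens 2 (overall magnification ≈ -0.97).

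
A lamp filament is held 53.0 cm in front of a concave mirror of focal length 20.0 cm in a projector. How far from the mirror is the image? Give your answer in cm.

32.1 cm

Mirror equation: 1/q = 1/f − 1/p = 1/(20.00) − 1/(53.0) = 0.05000 − 0.01887 = 0.03113, so q = 32.1 cm.
The image is real, inverted and reduced, in front of the mirror.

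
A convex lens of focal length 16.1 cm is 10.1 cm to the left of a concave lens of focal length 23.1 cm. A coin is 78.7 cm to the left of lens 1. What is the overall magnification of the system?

m = -0.458

Lens 1: 1/d_i1 = 1/(16.1) − 1/(78.7) = 0.04941, so d_i1 = 20.24 cm; m₁ = −d_i1/d_o1 = -0.2572.
d_o2 = 10.1 − (20.24) = -10.14 cm (virtual object).
f₂ = −23.1 cm (diverging).
Lens 2: 1/d_i2 = 1/(-23.1) − 1/(-10.14) = 0.05533, so d_i2 = 18.07 cm; m₂ = −d_i2/d_o2 = +1.782.
m = m₁·m₂ = (-0.2572)(+1.782) = -0.458.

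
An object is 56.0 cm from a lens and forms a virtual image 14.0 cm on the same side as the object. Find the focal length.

f = -18.7 cm (diverging)

Virtual image ⇒ d_i = −14.0 cm.
1/f = 1/d_o + 1/d_i = 1/(56.0) + 1/(-14.0) = -0.05357, so f = -18.7 cm.
Since f is negative, the lens is diverging.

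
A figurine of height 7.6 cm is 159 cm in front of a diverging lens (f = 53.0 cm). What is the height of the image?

1.90 cm

For a diverging lens, f = -53.0 cm.
1/d_i = 1/f − 1/d_o = 1/(-53.00) − 1/(159) = -0.02516, so d_i = -39.75 cm.
m = −d_i/d_o = +0.2500.
|h_i| = |m|·h_o = 0.2500 × 7.6 = 1.90 cm. The image is virtual, upright and reduced, on the same side as the object.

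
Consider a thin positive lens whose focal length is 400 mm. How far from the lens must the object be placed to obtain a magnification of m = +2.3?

226 mm

m = −d_i/d_o ⇒ d_i = −m·d_o.
1/f = 1/d_o + 1/d_i = 1/d_o − 1/(m·d_o) = (1 − 1/m)/d_o, so d_o = f(1 − 1/m) = (400.0)(1 − 1/(+2.3)) = 226 mm.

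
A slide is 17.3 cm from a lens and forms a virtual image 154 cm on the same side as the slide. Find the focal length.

f = 19.5 cm (converging)

Virtual image ⇒ d_i = −154 cm.
1/f = 1/d_o + 1/d_i = 1/(17.3) + 1/(-154) = 0.05131, so f = 19.5 cm.
Since f is positive, the lens is converging.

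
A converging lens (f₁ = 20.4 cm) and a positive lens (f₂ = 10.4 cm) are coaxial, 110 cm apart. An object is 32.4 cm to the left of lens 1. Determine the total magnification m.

m = +0.397

Lens 1: 1/d_i1 = 1/(20.4) − 1/(32.4) = 0.01816, so d_i1 = 55.08 cm; m₁ = −d_i1/d_o1 = -1.700.
d_o2 = 110 − (55.08) = 54.92 cm.
Lens 2: 1/d_i2 = 1/(10.4) − 1/(54.92) = 0.07795, so d_i2 = 12.83 cm; m₂ = −d_i2/d_o2 = -0.2336.
m = m₁·m₂ = (-1.700)(-0.2336) = +0.397.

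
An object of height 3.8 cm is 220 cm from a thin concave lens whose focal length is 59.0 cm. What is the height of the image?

0.804 cm

For a concave lens, f = -59.0 cm.
1/d_i = 1/f − 1/d_o = 1/(-59.00) − 1/(220) = -0.02149, so d_i = -46.52 cm.
m = −d_i/d_o = +0.2115.
|h_i| = |m|·h_o = 0.2115 × 3.8 = 0.804 cm. The image is virtual, upright and reduced, on the same side as the object.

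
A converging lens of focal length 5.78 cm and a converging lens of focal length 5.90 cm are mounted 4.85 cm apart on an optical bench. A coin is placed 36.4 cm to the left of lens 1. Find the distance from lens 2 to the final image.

1.51 cm

Lens 1: 1/d_i1 = 1/f₁ − 1/d_o1 = 1/(5.78) − 1/(36.4) = 0.1455, so d_i1 = 6.871 cm.
The intermediate image is 6.871 cm to the right of lens 1, which lies 2.021 cm to the right of lens 2 — a virtual object — so d_o2 = −2.021 cm.
Lens 2: 1/d_i2 = 1/f₂ − 1/d_o2 = 1/(5.90) − 1/(-2.021) = 0.6643, so d_i2 = 1.51 cm.
The final image is real, 1.51 cm to the right of lens 2 (overall magnification ≈ -0.14).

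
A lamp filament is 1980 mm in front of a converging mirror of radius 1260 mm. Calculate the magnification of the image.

m = -0.467

f = R/2 = 1260/2 = 630.0 mm.
1/d_i = 1/f − 1/d_o = 1/(630.0) − 1/(1980) = 0.001082, so d_i = 924.0 mm.
m = −d_i/d_o = −(924.0)/(1980) = -0.467.
The image is real, inverted and reduced, in front of the mirror.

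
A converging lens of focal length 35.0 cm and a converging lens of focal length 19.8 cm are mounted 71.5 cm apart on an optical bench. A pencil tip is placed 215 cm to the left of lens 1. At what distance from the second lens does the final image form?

Lens 1: 1/d_i1 = 1/f₁ − 1/d_o1 = 1/(35.0) − 1/(215) = 0.02392, so d_i1 = 41.81 cm.
The intermediate image is 41.81 cm to the right of lens 1, which is 71.5 − (41.81) = 29.69 cm to the left of lens 2, so d_o2 = +29.69 cm.
Lens 2: 1/d_i2 = 1/f₂ − 1/d_o2 = 1/(19.8) − 1/(29.69) = 0.01682, so d_i2 = 59.4 cm.
The final image is real, 59.4 cm to the right of lens 2 (overall magnification ≈ 0.39).

59.4 cm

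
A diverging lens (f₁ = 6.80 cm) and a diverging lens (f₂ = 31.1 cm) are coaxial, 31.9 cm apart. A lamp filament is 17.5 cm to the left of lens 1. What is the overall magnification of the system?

f₁ = −6.80 cm (diverging).
Lens 1: 1/d_i1 = 1/(-6.80) − 1/(17.5) = -0.2042, so d_i1 = -4.897 cm; m₁ = −d_i1/d_o1 = +0.2798.
d_o2 = 31.9 − (-4.897) = 36.80 cm.
f₂ = −31.1 cm (diverging).
Lens 2: 1/d_i2 = 1/(-31.1) − 1/(36.80) = -0.05933, so d_i2 = -16.86 cm; m₂ = −d_i2/d_o2 = +0.4580.
m = m₁·m₂ = (+0.2798)(+0.4580) = +0.128.

m = +0.128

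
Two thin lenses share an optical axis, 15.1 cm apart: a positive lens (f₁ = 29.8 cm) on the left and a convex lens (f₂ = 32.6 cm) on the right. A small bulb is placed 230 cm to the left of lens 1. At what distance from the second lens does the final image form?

Lens 1: 1/d_i1 = 1/f₁ − 1/d_o1 = 1/(29.8) − 1/(230) = 0.02921, so d_i1 = 34.24 cm.
The intermediate image is 34.24 cm to the right of lens 1, which lies 19.14 cm to the right of lens 2 — a virtual object — so d_o2 = −19.14 cm.
Lens 2: 1/d_i2 = 1/f₂ − 1/d_o2 = 1/(32.6) − 1/(-19.14) = 0.08292, so d_i2 = 12.1 cm.
The final image is real, 12.1 cm to the right of lens 2 (overall magnification ≈ -0.094).

12.1 cm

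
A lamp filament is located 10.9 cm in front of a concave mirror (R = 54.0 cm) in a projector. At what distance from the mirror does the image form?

f = R/2 = 54.0/2 = 27.00 cm.
Mirror equation: 1/s_i = 1/f − 1/s_o = 1/(27.00) − 1/(10.9) = 0.03704 − 0.09174 = -0.05471, so s_i = -18.3 cm.
The image is virtual, upright and enlarged, behind the mirror.

18.3 cm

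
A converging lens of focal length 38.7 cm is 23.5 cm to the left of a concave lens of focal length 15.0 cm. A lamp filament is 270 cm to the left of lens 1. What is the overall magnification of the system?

Lens 1: 1/d_i1 = 1/(38.7) − 1/(270) = 0.02214, so d_i1 = 45.18 cm; m₁ = −d_i1/d_o1 = -0.1673.
d_o2 = 23.5 − (45.18) = -21.68 cm (virtual object).
f₂ = −15.0 cm (diverging).
Lens 2: 1/d_i2 = 1/(-15.0) − 1/(-21.68) = -0.02054, so d_i2 = -48.68 cm; m₂ = −d_i2/d_o2 = -2.246.
m = m₁·m₂ = (-0.1673)(-2.246) = +0.376.

m = +0.376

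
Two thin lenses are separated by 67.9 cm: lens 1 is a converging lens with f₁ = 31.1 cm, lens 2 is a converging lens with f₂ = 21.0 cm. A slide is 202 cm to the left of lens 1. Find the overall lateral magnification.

m = +0.377

Lens 1: 1/d_i1 = 1/(31.1) − 1/(202) = 0.02720, so d_i1 = 36.76 cm; m₁ = −d_i1/d_o1 = -0.1820.
d_o2 = 67.9 − (36.76) = 31.14 cm.
Lens 2: 1/d_i2 = 1/(21.0) − 1/(31.14) = 0.01551, so d_i2 = 64.49 cm; m₂ = −d_i2/d_o2 = -2.071.
m = m₁·m₂ = (-0.1820)(-2.071) = +0.377.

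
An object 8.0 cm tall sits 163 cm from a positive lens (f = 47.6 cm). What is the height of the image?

3.30 cm

1/d_i = 1/f − 1/d_o = 1/(47.60) − 1/(163) = 0.01487, so d_i = 67.23 cm.
m = −d_i/d_o = -0.4125.
|h_i| = |m|·h_o = 0.4125 × 8.0 = 3.30 cm. The image is real, inverted and reduced, on the far side of the lens.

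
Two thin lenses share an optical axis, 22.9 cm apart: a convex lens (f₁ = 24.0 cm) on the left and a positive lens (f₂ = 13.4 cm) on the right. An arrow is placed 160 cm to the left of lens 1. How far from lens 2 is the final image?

Lens 1: 1/d_i1 = 1/f₁ − 1/d_o1 = 1/(24.0) − 1/(160) = 0.03542, so d_i1 = 28.24 cm.
The intermediate image is 28.24 cm to the right of lens 1, which lies 5.340 cm to the right of lens 2 — a virtual object — so d_o2 = −5.340 cm.
Lens 2: 1/d_i2 = 1/f₂ − 1/d_o2 = 1/(13.4) − 1/(-5.340) = 0.2619, so d_i2 = 3.82 cm.
The final image is real, 3.82 cm to the right of lens 2 (overall magnification ≈ -0.13).

3.82 cm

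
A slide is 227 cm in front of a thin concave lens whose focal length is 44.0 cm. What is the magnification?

m = +0.162

For a concave lens, f = -44.0 cm.
1/d_i = 1/f − 1/d_o = 1/(-44.00) − 1/(227) = -0.02713, so d_i = -36.86 cm.
m = −d_i/d_o = −(-36.86)/(227) = +0.162.
The image is virtual, upright and reduced, on the same side as the object.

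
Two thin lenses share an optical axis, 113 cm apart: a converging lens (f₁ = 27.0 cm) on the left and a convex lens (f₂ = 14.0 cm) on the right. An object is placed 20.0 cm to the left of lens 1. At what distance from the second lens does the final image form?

Lens 1: 1/d_i1 = 1/f₁ − 1/d_o1 = 1/(27.0) − 1/(20.0) = -0.01296, so d_i1 = -77.14 cm.
The intermediate image is 77.14 cm to the left of lens 1 (virtual), which is 113 − (-77.14) = 190.1 cm to the left of lens 2, so d_o2 = +190.1 cm.
Lens 2: 1/d_i2 = 1/f₂ − 1/d_o2 = 1/(14.0) − 1/(190.1) = 0.06617, so d_i2 = 15.1 cm.
The final image is real, 15.1 cm to the right of lens 2 (overall magnification ≈ -0.31).

15.1 cm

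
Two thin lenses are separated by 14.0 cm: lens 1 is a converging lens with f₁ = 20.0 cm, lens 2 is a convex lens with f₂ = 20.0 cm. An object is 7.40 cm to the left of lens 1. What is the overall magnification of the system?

Lens 1: 1/d_i1 = 1/(20.0) − 1/(7.40) = -0.08514, so d_i1 = -11.75 cm; m₁ = −d_i1/d_o1 = +1.588.
d_o2 = 14.0 − (-11.75) = 25.75 cm.
Lens 2: 1/d_i2 = 1/(20.0) − 1/(25.75) = 0.01117, so d_i2 = 89.57 cm; m₂ = −d_i2/d_o2 = -3.478.
m = m₁·m₂ = (+1.588)(-3.478) = -5.52.

m = -5.52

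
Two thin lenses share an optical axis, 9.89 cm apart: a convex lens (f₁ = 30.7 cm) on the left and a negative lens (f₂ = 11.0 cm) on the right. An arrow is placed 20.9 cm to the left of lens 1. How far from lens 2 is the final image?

9.60 cm

Lens 1: 1/d_i1 = 1/f₁ − 1/d_o1 = 1/(30.7) − 1/(20.9) = -0.01527, so d_i1 = -65.47 cm.
The intermediate image is 65.47 cm to the left of lens 1 (virtual), which is 9.89 − (-65.47) = 75.36 cm to the left of lens 2, so d_o2 = +75.36 cm.
Lens 2 is diverging, so f₂ = −11.0 cm.
Lens 2: 1/d_i2 = 1/f₂ − 1/d_o2 = 1/(-11.0) − 1/(75.36) = -0.1042, so d_i2 = -9.60 cm.
The final image is virtual, 9.60 cm to the left of lens 2 (overall magnification ≈ 0.40).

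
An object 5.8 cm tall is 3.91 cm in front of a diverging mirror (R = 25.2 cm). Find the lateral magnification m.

f = R/2 = 25.2/2 = 12.60 cm; for a diverging mirror, f = -12.60 cm.
1/d_i = 1/f − 1/d_o = 1/(-12.60) − 1/(3.91) = -0.3351, so d_i = -2.984 cm.
m = −d_i/d_o = −(-2.984)/(3.91) = +0.763.
The image is virtual, upright and reduced, behind the mirror.

m = +0.763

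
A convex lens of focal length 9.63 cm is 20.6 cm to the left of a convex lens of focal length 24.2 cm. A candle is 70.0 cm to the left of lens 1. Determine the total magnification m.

m = -0.261

Lens 1: 1/d_i1 = 1/(9.63) − 1/(70.0) = 0.08956, so d_i1 = 11.17 cm; m₁ = −d_i1/d_o1 = -0.1596.
d_o2 = 20.6 − (11.17) = 9.430 cm.
Lens 2: 1/d_i2 = 1/(24.2) − 1/(9.430) = -0.06472, so d_i2 = -15.45 cm; m₂ = −d_i2/d_o2 = +1.638.
m = m₁·m₂ = (-0.1596)(+1.638) = -0.261.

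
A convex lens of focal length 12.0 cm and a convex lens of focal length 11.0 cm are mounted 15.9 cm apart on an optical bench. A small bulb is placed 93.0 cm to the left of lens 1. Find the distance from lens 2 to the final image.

2.63 cm

Lens 1: 1/d_i1 = 1/f₁ − 1/d_o1 = 1/(12.0) − 1/(93.0) = 0.07258, so d_i1 = 13.78 cm.
The intermediate image is 13.78 cm to the right of lens 1, which is 15.9 − (13.78) = 2.120 cm to the left of lens 2, so d_o2 = +2.120 cm.
Lens 2: 1/d_i2 = 1/f₂ − 1/d_o2 = 1/(11.0) − 1/(2.120) = -0.3808, so d_i2 = -2.63 cm.
The final image is virtual, 2.63 cm to the left of lens 2 (overall magnification ≈ -0.18).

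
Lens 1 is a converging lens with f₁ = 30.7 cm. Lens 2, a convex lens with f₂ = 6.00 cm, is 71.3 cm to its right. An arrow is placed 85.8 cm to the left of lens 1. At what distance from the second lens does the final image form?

Lens 1: 1/d_i1 = 1/f₁ − 1/d_o1 = 1/(30.7) − 1/(85.8) = 0.02092, so d_i1 = 47.81 cm.
The intermediate image is 47.81 cm to the right of lens 1, which is 71.3 − (47.81) = 23.49 cm to the left of lens 2, so d_o2 = +23.49 cm.
Lens 2: 1/d_i2 = 1/f₂ − 1/d_o2 = 1/(6.00) − 1/(23.49) = 0.1241, so d_i2 = 8.06 cm.
The final image is real, 8.06 cm to the right of lens 2 (overall magnification ≈ 0.19).

8.06 cm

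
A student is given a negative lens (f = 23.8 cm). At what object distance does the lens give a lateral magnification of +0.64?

For a negative lens, f = -23.8 cm.
m = −d_i/d_o ⇒ d_i = −m·d_o.
1/f = 1/d_o + 1/d_i = 1/d_o − 1/(m·d_o) = (1 − 1/m)/d_o, so d_o = f(1 − 1/m) = (-23.80)(1 − 1/(+0.64)) = 13.4 cm.

13.4 cm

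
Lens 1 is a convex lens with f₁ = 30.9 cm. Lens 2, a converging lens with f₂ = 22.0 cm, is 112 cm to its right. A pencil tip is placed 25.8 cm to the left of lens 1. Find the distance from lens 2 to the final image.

24.0 cm

Lens 1: 1/d_i1 = 1/f₁ − 1/d_o1 = 1/(30.9) − 1/(25.8) = -0.006397, so d_i1 = -156.3 cm.
The intermediate image is 156.3 cm to the left of lens 1 (virtual), which is 112 − (-156.3) = 268.3 cm to the left of lens 2, so d_o2 = +268.3 cm.
Lens 2: 1/d_i2 = 1/f₂ − 1/d_o2 = 1/(22.0) − 1/(268.3) = 0.04173, so d_i2 = 24.0 cm.
The final image is real, 24.0 cm to the right of lens 2 (overall magnification ≈ -0.54).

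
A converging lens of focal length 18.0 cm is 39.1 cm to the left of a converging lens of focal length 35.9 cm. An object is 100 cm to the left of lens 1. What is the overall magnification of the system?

m = -0.420

Lens 1: 1/d_i1 = 1/(18.0) − 1/(100) = 0.04556, so d_i1 = 21.95 cm; m₁ = −d_i1/d_o1 = -0.2195.
d_o2 = 39.1 − (21.95) = 17.15 cm.
Lens 2: 1/d_i2 = 1/(35.9) − 1/(17.15) = -0.03045, so d_i2 = -32.84 cm; m₂ = −d_i2/d_o2 = +1.915.
m = m₁·m₂ = (-0.2195)(+1.915) = -0.420.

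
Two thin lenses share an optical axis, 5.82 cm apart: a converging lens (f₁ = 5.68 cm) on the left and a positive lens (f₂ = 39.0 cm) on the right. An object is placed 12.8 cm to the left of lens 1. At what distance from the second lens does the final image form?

3.95 cm

Lens 1: 1/d_i1 = 1/f₁ − 1/d_o1 = 1/(5.68) − 1/(12.8) = 0.09793, so d_i1 = 10.21 cm.
The intermediate image is 10.21 cm to the right of lens 1, which lies 4.390 cm to the right of lens 2 — a virtual object — so d_o2 = −4.390 cm.
Lens 2: 1/d_i2 = 1/f₂ − 1/d_o2 = 1/(39.0) − 1/(-4.390) = 0.2534, so d_i2 = 3.95 cm.
The final image is real, 3.95 cm to the right of lens 2 (overall magnification ≈ -0.72).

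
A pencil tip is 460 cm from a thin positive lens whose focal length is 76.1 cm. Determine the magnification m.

1/d_i = 1/f − 1/d_o = 1/(76.10) − 1/(460) = 0.01097, so d_i = 91.19 cm.
m = −d_i/d_o = −(91.19)/(460) = -0.198.
The image is real, inverted and reduced, on the far side of the lens.

m = -0.198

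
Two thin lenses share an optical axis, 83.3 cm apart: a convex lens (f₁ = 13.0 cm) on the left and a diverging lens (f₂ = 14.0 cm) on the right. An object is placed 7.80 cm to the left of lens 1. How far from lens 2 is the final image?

12.3 cm

Lens 1: 1/d_i1 = 1/f₁ − 1/d_o1 = 1/(13.0) − 1/(7.80) = -0.05128, so d_i1 = -19.50 cm.
The intermediate image is 19.50 cm to the left of lens 1 (virtual), which is 83.3 − (-19.50) = 102.8 cm to the left of lens 2, so d_o2 = +102.8 cm.
Lens 2 is diverging, so f₂ = −14.0 cm.
Lens 2: 1/d_i2 = 1/f₂ − 1/d_o2 = 1/(-14.0) − 1/(102.8) = -0.08116, so d_i2 = -12.3 cm.
The final image is virtual, 12.3 cm to the left of lens 2 (overall magnification ≈ 0.30).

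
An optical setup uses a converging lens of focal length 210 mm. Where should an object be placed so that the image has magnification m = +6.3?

177 mm

m = −d_i/d_o ⇒ d_i = −m·d_o.
1/f = 1/d_o + 1/d_i = 1/d_o − 1/(m·d_o) = (1 − 1/m)/d_o, so d_o = f(1 − 1/m) = (210.0)(1 − 1/(+6.3)) = 177 mm.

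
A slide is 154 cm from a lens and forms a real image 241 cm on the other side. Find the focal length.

Real image ⇒ d_i = +241 cm.
1/f = 1/d_o + 1/d_i = 1/(154) + 1/(241) = 0.01064, so f = 94.0 cm.
Since f is positive, the lens is converging.

f = 94.0 cm (converging)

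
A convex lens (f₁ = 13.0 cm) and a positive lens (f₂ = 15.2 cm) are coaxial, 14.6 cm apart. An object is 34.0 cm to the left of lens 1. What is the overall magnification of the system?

Lens 1: 1/d_i1 = 1/(13.0) − 1/(34.0) = 0.04751, so d_i1 = 21.05 cm; m₁ = −d_i1/d_o1 = -0.6191.
d_o2 = 14.6 − (21.05) = -6.450 cm (virtual object).
Lens 2: 1/d_i2 = 1/(15.2) − 1/(-6.450) = 0.2208, so d_i2 = 4.528 cm; m₂ = −d_i2/d_o2 = +0.7021.
m = m₁·m₂ = (-0.6191)(+0.7021) = -0.435.

m = -0.435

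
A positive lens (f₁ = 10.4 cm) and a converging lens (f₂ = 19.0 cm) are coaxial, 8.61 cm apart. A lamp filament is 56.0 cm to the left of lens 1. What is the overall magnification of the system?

Lens 1: 1/d_i1 = 1/(10.4) − 1/(56.0) = 0.07830, so d_i1 = 12.77 cm; m₁ = −d_i1/d_o1 = -0.2280.
d_o2 = 8.61 − (12.77) = -4.160 cm (virtual object).
Lens 2: 1/d_i2 = 1/(19.0) − 1/(-4.160) = 0.2930, so d_i2 = 3.413 cm; m₂ = −d_i2/d_o2 = +0.8204.
m = m₁·m₂ = (-0.2280)(+0.8204) = -0.187.

m = -0.187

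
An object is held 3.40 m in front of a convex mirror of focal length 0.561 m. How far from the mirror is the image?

For a convex mirror, f = -0.561 m.
Mirror equation: 1/s_i = 1/f − 1/s_o = 1/(-0.5610) − 1/(3.40) = -1.783 − 0.2941 = -2.077, so s_i = -0.482 m.
The image is virtual, upright and reduced, behind the mirror.

0.482 m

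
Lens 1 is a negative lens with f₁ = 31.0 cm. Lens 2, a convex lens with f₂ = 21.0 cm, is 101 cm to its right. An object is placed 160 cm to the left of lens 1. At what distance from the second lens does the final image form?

Lens 1 is diverging, so f₁ = −31.0 cm.
Lens 1: 1/d_i1 = 1/f₁ − 1/d_o1 = 1/(-31.0) − 1/(160) = -0.03851, so d_i1 = -25.97 cm.
The intermediate image is 25.97 cm to the left of lens 1 (virtual), which is 101 − (-25.97) = 127.0 cm to the left of lens 2, so d_o2 = +127.0 cm.
Lens 2: 1/d_i2 = 1/f₂ − 1/d_o2 = 1/(21.0) − 1/(127.0) = 0.03975, so d_i2 = 25.2 cm.
The final image is real, 25.2 cm to the right of lens 2 (overall magnification ≈ -0.032).

25.2 cm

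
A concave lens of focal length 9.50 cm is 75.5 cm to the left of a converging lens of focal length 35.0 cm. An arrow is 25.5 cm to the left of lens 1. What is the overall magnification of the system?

m = -0.200

f₁ = −9.50 cm (diverging).
Lens 1: 1/d_i1 = 1/(-9.50) − 1/(25.5) = -0.1445, so d_i1 = -6.921 cm; m₁ = −d_i1/d_o1 = +0.2714.
d_o2 = 75.5 − (-6.921) = 82.42 cm.
Lens 2: 1/d_i2 = 1/(35.0) − 1/(82.42) = 0.01644, so d_i2 = 60.83 cm; m₂ = −d_i2/d_o2 = -0.7381.
m = m₁·m₂ = (+0.2714)(-0.7381) = -0.200.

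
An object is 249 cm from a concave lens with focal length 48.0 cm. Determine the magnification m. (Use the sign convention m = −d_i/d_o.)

m = +0.162

For a concave lens, f = -48.0 cm.
1/d_i = 1/f − 1/d_o = 1/(-48.00) − 1/(249) = -0.02485, so d_i = -40.24 cm.
m = −d_i/d_o = −(-40.24)/(249) = +0.162.
The image is virtual, upright and reduced, on the same side as the object.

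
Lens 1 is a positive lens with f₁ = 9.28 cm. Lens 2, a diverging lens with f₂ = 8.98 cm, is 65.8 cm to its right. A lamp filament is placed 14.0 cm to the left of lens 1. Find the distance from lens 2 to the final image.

7.27 cm

Lens 1: 1/d_i1 = 1/f₁ − 1/d_o1 = 1/(9.28) − 1/(14.0) = 0.03633, so d_i1 = 27.53 cm.
The intermediate image is 27.53 cm to the right of lens 1, which is 65.8 − (27.53) = 38.27 cm to the left of lens 2, so d_o2 = +38.27 cm.
Lens 2 is diverging, so f₂ = −8.98 cm.
Lens 2: 1/d_i2 = 1/f₂ − 1/d_o2 = 1/(-8.98) − 1/(38.27) = -0.1375, so d_i2 = -7.27 cm.
The final image is virtual, 7.27 cm to the left of lens 2 (overall magnification ≈ -0.37).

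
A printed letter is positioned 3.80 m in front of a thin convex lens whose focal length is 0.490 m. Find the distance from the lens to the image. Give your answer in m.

Thin-lens equation: 1/q = 1/f − 1/p = 1/(0.4900) − 1/(3.80) = 2.041 − 0.2632 = 1.778, so q = 0.563 m.
The image is real, inverted and reduced, on the far side of the lens.

0.563 m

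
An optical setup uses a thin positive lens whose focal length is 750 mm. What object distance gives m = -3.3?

977 mm

m = −d_i/d_o ⇒ d_i = −m·d_o.
1/f = 1/d_o + 1/d_i = 1/d_o − 1/(m·d_o) = (1 − 1/m)/d_o, so d_o = f(1 − 1/m) = (750.0)(1 − 1/(-3.3)) = 977 mm.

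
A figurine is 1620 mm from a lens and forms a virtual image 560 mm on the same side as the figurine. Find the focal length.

f = -856 mm (diverging)

Virtual image ⇒ d_i = −560 mm.
1/f = 1/d_o + 1/d_i = 1/(1620) + 1/(-560) = -0.001168, so f = -856 mm.
Since f is negative, the lens is diverging.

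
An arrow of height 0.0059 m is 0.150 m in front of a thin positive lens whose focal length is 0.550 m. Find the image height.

1/d_i = 1/f − 1/d_o = 1/(0.5500) − 1/(0.150) = -4.848, so d_i = -0.2063 m.
m = −d_i/d_o = +1.375.
|h_i| = |m|·h_o = 1.375 × 0.0059 = 0.00811 m. The image is virtual, upright and enlarged, on the same side as the object.

0.00811 m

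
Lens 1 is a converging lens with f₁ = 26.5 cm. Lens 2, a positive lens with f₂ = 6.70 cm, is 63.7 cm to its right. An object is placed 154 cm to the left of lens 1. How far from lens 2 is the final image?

8.50 cm

Lens 1: 1/d_i1 = 1/f₁ − 1/d_o1 = 1/(26.5) − 1/(154) = 0.03124, so d_i1 = 32.01 cm.
The intermediate image is 32.01 cm to the right of lens 1, which is 63.7 − (32.01) = 31.69 cm to the left of lens 2, so d_o2 = +31.69 cm.
Lens 2: 1/d_i2 = 1/f₂ − 1/d_o2 = 1/(6.70) − 1/(31.69) = 0.1177, so d_i2 = 8.50 cm.
The final image is real, 8.50 cm to the right of lens 2 (overall magnification ≈ 0.056).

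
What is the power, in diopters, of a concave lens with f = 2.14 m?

P = -0.467 D

For a concave lens, f = −2.14 m.
P = 1/f = 1/(-2.14 m) = -0.467 D.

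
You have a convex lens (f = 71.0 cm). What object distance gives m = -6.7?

m = −d_i/d_o ⇒ d_i = −m·d_o.
1/f = 1/d_o + 1/d_i = 1/d_o − 1/(m·d_o) = (1 − 1/m)/d_o, so d_o = f(1 − 1/m) = (71.00)(1 − 1/(-6.7)) = 81.6 cm.

81.6 cm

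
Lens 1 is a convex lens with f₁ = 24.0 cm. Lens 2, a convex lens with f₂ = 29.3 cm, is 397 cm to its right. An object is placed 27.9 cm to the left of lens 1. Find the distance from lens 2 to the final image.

33.7 cm

Lens 1: 1/d_i1 = 1/f₁ − 1/d_o1 = 1/(24.0) − 1/(27.9) = 0.005824, so d_i1 = 171.7 cm.
The intermediate image is 171.7 cm to the right of lens 1, which is 397 − (171.7) = 225.3 cm to the left of lens 2, so d_o2 = +225.3 cm.
Lens 2: 1/d_i2 = 1/f₂ − 1/d_o2 = 1/(29.3) − 1/(225.3) = 0.02969, so d_i2 = 33.7 cm.
The final image is real, 33.7 cm to the right of lens 2 (overall magnification ≈ 0.92).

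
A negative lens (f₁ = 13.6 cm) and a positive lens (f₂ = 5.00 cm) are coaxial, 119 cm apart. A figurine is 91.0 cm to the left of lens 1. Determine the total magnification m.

m = -0.00517

f₁ = −13.6 cm (diverging).
Lens 1: 1/d_i1 = 1/(-13.6) − 1/(91.0) = -0.08452, so d_i1 = -11.83 cm; m₁ = −d_i1/d_o1 = +0.1300.
d_o2 = 119 − (-11.83) = 130.8 cm.
Lens 2: 1/d_i2 = 1/(5.00) − 1/(130.8) = 0.1924, so d_i2 = 5.199 cm; m₂ = −d_i2/d_o2 = -0.03975.
m = m₁·m₂ = (+0.1300)(-0.03975) = -0.00517.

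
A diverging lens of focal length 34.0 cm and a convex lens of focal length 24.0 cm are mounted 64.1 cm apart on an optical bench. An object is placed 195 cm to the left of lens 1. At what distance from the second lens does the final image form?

32.3 cm

Lens 1 is diverging, so f₁ = −34.0 cm.
Lens 1: 1/d_i1 = 1/f₁ − 1/d_o1 = 1/(-34.0) − 1/(195) = -0.03454, so d_i1 = -28.95 cm.
The intermediate image is 28.95 cm to the left of lens 1 (virtual), which is 64.1 − (-28.95) = 93.05 cm to the left of lens 2, so d_o2 = +93.05 cm.
Lens 2: 1/d_i2 = 1/f₂ − 1/d_o2 = 1/(24.0) − 1/(93.05) = 0.03092, so d_i2 = 32.3 cm.
The final image is real, 32.3 cm to the right of lens 2 (overall magnification ≈ -0.052).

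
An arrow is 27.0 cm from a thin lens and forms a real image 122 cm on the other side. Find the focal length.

Real image ⇒ d_i = +122 cm.
1/f = 1/d_o + 1/d_i = 1/(27.0) + 1/(122) = 0.04523, so f = 22.1 cm.
Since f is positive, the thin lens is converging.

f = 22.1 cm (converging)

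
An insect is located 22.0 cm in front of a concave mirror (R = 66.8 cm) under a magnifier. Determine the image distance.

64.5 cm

f = R/2 = 66.8/2 = 33.40 cm.
Mirror equation: 1/d_i = 1/f − 1/d_o = 1/(33.40) − 1/(22.0) = 0.02994 − 0.04545 = -0.01551, so d_i = -64.5 cm.
The image is virtual, upright and enlarged, behind the mirror.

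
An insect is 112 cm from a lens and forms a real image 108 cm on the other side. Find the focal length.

f = 55.0 cm (converging)

Real image ⇒ d_i = +108 cm.
1/f = 1/d_o + 1/d_i = 1/(112) + 1/(108) = 0.01819, so f = 55.0 cm.
Since f is positive, the lens is converging.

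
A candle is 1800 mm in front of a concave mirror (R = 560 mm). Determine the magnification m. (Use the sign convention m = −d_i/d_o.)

m = -0.184

f = R/2 = 560/2 = 280.0 mm.
1/d_i = 1/f − 1/d_o = 1/(280.0) − 1/(1800) = 0.003016, so d_i = 331.6 mm.
m = −d_i/d_o = −(331.6)/(1800) = -0.184.
The image is real, inverted and reduced, in front of the mirror.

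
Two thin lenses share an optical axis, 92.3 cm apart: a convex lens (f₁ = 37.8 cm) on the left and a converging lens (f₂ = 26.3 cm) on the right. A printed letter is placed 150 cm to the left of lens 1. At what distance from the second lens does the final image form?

71.0 cm

Lens 1: 1/d_i1 = 1/f₁ − 1/d_o1 = 1/(37.8) − 1/(150) = 0.01979, so d_i1 = 50.53 cm.
The intermediate image is 50.53 cm to the right of lens 1, which is 92.3 − (50.53) = 41.77 cm to the left of lens 2, so d_o2 = +41.77 cm.
Lens 2: 1/d_i2 = 1/f₂ − 1/d_o2 = 1/(26.3) − 1/(41.77) = 0.01408, so d_i2 = 71.0 cm.
The final image is real, 71.0 cm to the right of lens 2 (overall magnification ≈ 0.57).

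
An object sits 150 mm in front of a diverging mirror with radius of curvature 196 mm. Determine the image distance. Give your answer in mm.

f = R/2 = 196/2 = 98.00 mm; for a diverging mirror, f = -98.00 mm.
Mirror equation: 1/s_i = 1/f − 1/s_o = 1/(-98.00) − 1/(150) = -0.01020 − 0.006667 = -0.01687, so s_i = -59.3 mm.
The image is virtual, upright and reduced, behind the mirror.

59.3 mm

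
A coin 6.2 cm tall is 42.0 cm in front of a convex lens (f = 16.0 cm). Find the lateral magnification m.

m = -0.615

1/d_i = 1/f − 1/d_o = 1/(16.00) − 1/(42.0) = 0.03869, so d_i = 25.85 cm.
m = −d_i/d_o = −(25.85)/(42.0) = -0.615.
The image is real, inverted and reduced, on the far side of the lens.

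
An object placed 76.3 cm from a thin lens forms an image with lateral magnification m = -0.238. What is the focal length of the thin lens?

f = 14.7 cm (converging)

m = −d_i/d_o ⇒ d_i = −m·d_o = −(-0.238)·(76.3) = 18.16 cm.
1/f = 1/d_o + 1/d_i = 1/(76.3) + 1/(18.16) = 0.06817, so f = 14.7 cm.
Since f is positive, the thin lens is converging.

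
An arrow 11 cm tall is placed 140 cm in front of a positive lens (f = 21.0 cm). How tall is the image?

1.94 cm

1/d_i = 1/f − 1/d_o = 1/(21.00) − 1/(140) = 0.04048, so d_i = 24.71 cm.
m = −d_i/d_o = -0.1765.
|h_i| = |m|·h_o = 0.1765 × 11 = 1.94 cm. The image is real, inverted and reduced, on the far side of the lens.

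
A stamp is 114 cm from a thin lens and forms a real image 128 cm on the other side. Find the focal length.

f = 60.3 cm (converging)

Real image ⇒ d_i = +128 cm.
1/f = 1/d_o + 1/d_i = 1/(114) + 1/(128) = 0.01658, so f = 60.3 cm.
Since f is positive, the thin lens is converging.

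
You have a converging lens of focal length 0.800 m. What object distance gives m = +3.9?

m = −d_i/d_o ⇒ d_i = −m·d_o.
1/f = 1/d_o + 1/d_i = 1/d_o − 1/(m·d_o) = (1 − 1/m)/d_o, so d_o = f(1 − 1/m) = (0.8000)(1 − 1/(+3.9)) = 0.595 m.

0.595 m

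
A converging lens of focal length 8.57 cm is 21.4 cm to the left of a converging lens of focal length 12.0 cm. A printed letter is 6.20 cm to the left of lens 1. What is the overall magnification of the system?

m = -1.36

Lens 1: 1/d_i1 = 1/(8.57) − 1/(6.20) = -0.04460, so d_i1 = -22.42 cm; m₁ = −d_i1/d_o1 = +3.616.
d_o2 = 21.4 − (-22.42) = 43.82 cm.
Lens 2: 1/d_i2 = 1/(12.0) − 1/(43.82) = 0.06051, so d_i2 = 16.53 cm; m₂ = −d_i2/d_o2 = -0.3771.
m = m₁·m₂ = (+3.616)(-0.3771) = -1.36.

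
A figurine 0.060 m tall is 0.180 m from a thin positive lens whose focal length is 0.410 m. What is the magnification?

1/d_i = 1/f − 1/d_o = 1/(0.4100) − 1/(0.180) = -3.117, so d_i = -0.3209 m.
m = −d_i/d_o = −(-0.3209)/(0.180) = +1.78.
The image is virtual, upright and enlarged, on the same side as the object.

m = +1.78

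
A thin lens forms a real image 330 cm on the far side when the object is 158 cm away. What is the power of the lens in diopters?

d_i = +330 cm.
1/f = 1/d_o + 1/d_i = 1/(158) + 1/(330) = 0.009359 cm⁻¹.
f = 106.8 cm = 1.068 m, so P = 1/f = +0.936 D.

P = +0.936 D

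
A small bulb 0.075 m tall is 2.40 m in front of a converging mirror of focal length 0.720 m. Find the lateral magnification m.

1/d_i = 1/f − 1/d_o = 1/(0.7200) − 1/(2.40) = 0.9722, so d_i = 1.029 m.
m = −d_i/d_o = −(1.029)/(2.40) = -0.429.
The image is real, inverted and reduced, in front of the mirror.

m = -0.429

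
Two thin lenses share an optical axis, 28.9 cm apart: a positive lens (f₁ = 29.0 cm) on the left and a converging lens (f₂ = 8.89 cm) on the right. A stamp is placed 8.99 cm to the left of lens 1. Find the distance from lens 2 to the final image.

11.3 cm

Lens 1: 1/d_i1 = 1/f₁ − 1/d_o1 = 1/(29.0) − 1/(8.99) = -0.07675, so d_i1 = -13.03 cm.
The intermediate image is 13.03 cm to the left of lens 1 (virtual), which is 28.9 − (-13.03) = 41.93 cm to the left of lens 2, so d_o2 = +41.93 cm.
Lens 2: 1/d_i2 = 1/f₂ − 1/d_o2 = 1/(8.89) − 1/(41.93) = 0.08864, so d_i2 = 11.3 cm.
The final image is real, 11.3 cm to the right of lens 2 (overall magnification ≈ -0.39).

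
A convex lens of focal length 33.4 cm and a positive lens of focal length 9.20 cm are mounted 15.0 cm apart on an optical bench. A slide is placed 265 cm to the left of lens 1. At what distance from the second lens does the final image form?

6.59 cm

Lens 1: 1/d_i1 = 1/f₁ − 1/d_o1 = 1/(33.4) − 1/(265) = 0.02617, so d_i1 = 38.22 cm.
The intermediate image is 38.22 cm to the right of lens 1, which lies 23.22 cm to the right of lens 2 — a virtual object — so d_o2 = −23.22 cm.
Lens 2: 1/d_i2 = 1/f₂ − 1/d_o2 = 1/(9.20) − 1/(-23.22) = 0.1518, so d_i2 = 6.59 cm.
The final image is real, 6.59 cm to the right of lens 2 (overall magnification ≈ -0.041).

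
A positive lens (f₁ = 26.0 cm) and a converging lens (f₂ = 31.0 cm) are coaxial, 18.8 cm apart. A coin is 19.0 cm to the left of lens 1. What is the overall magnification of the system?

Lens 1: 1/d_i1 = 1/(26.0) − 1/(19.0) = -0.01417, so d_i1 = -70.57 cm; m₁ = −d_i1/d_o1 = +3.714.
d_o2 = 18.8 − (-70.57) = 89.37 cm.
Lens 2: 1/d_i2 = 1/(31.0) − 1/(89.37) = 0.02107, so d_i2 = 47.46 cm; m₂ = −d_i2/d_o2 = -0.5311.
m = m₁·m₂ = (+3.714)(-0.5311) = -1.97.

m = -1.97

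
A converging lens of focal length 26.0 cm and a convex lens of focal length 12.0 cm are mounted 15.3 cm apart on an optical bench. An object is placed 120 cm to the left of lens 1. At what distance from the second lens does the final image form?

7.18 cm

Lens 1: 1/d_i1 = 1/f₁ − 1/d_o1 = 1/(26.0) − 1/(120) = 0.03013, so d_i1 = 33.19 cm.
The intermediate image is 33.19 cm to the right of lens 1, which lies 17.89 cm to the right of lens 2 — a virtual object — so d_o2 = −17.89 cm.
Lens 2: 1/d_i2 = 1/f₂ − 1/d_o2 = 1/(12.0) − 1/(-17.89) = 0.1392, so d_i2 = 7.18 cm.
The final image is real, 7.18 cm to the right of lens 2 (overall magnification ≈ -0.11).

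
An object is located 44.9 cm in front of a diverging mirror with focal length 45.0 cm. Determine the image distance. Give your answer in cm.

For a diverging mirror, f = -45.0 cm.
Mirror equation: 1/q = 1/f − 1/p = 1/(-45.00) − 1/(44.9) = -0.02222 − 0.02227 = -0.04449, so q = -22.5 cm.
The image is virtual, upright and reduced, behind the mirror.

22.5 cm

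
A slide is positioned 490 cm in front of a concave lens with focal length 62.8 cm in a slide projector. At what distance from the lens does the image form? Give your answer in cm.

55.7 cm

For a concave lens, f = -62.8 cm.
Lens equation: 1/d_i = 1/f − 1/d_o = 1/(-62.80) − 1/(490) = -0.01592 − 0.002041 = -0.01796, so d_i = -55.7 cm.
The image is virtual, upright and reduced, on the same side as the object.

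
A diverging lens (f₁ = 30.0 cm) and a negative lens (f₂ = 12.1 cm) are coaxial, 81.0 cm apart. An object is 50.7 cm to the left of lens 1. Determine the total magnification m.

m = +0.0402

f₁ = −30.0 cm (diverging).
Lens 1: 1/d_i1 = 1/(-30.0) − 1/(50.7) = -0.05306, so d_i1 = -18.85 cm; m₁ = −d_i1/d_o1 = +0.3718.
d_o2 = 81.0 − (-18.85) = 99.85 cm.
f₂ = −12.1 cm (diverging).
Lens 2: 1/d_i2 = 1/(-12.1) − 1/(99.85) = -0.09266, so d_i2 = -10.79 cm; m₂ = −d_i2/d_o2 = +0.1081.
m = m₁·m₂ = (+0.3718)(+0.1081) = +0.0402.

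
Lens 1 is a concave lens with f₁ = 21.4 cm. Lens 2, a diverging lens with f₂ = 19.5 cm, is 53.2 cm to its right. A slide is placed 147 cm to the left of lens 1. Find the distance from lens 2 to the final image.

Lens 1 is diverging, so f₁ = −21.4 cm.
Lens 1: 1/d_i1 = 1/f₁ − 1/d_o1 = 1/(-21.4) − 1/(147) = -0.05353, so d_i1 = -18.68 cm.
The intermediate image is 18.68 cm to the left of lens 1 (virtual), which is 53.2 − (-18.68) = 71.88 cm to the left of lens 2, so d_o2 = +71.88 cm.
Lens 2 is diverging, so f₂ = −19.5 cm.
Lens 2: 1/d_i2 = 1/f₂ − 1/d_o2 = 1/(-19.5) − 1/(71.88) = -0.06519, so d_i2 = -15.3 cm.
The final image is virtual, 15.3 cm to the left of lens 2 (overall magnification ≈ 0.027).

15.3 cm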